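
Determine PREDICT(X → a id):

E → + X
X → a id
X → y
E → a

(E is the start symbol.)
{ 'a' }

PREDICT(X → a id) = (FIRST(RHS) \ {ε}) ∪ (FOLLOW(X) if ε ∈ FIRST(RHS), i.e. RHS ⇒* ε)
FIRST(a id) = { 'a' }
ε ∉ FIRST(a id), so FOLLOW(X) is not added.
PREDICT(X → a id) = { 'a' }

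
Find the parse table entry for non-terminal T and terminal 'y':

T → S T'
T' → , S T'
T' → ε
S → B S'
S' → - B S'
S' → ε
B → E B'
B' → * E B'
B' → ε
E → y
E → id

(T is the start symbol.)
To find M[T, 'y'], we find productions for T where 'y' is in the predict set (PREDICT(N → α) = (FIRST(α) \ {ε}) ∪ (FOLLOW(N) if α ⇒* ε)).

Relevant sets:
  FIRST(S) = { 'id', 'y' }

T → S T': PREDICT = { 'id', 'y' }
  'y' is in predict set, so this production goes in M[T, 'y']

M[T, 'y'] = T → S T'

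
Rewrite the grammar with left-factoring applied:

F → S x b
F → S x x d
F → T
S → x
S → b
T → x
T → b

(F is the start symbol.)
Left-factoring transforms A → αβ₁ | αβ₂ into A → αA' and A' → β₁ | β₂
(α is the longest common prefix among the alternatives). Repeat until
no nonterminal has two alternatives with a common prefix.

Round 1: F has alternatives sharing prefix 'S x'. Introduce F': F → S x F'
  Add: F' → b
  Add: F' → x d

No remaining common prefixes — done.

Resulting grammar:
F → S x F'
F' → b
F' → x d
F → T
S → x
S → b
T → x
T → b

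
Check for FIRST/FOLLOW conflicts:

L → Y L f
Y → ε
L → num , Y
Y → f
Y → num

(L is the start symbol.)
Yes. Y → f with FOLLOW(Y) on { 'f' }; Y → num with FOLLOW(Y) on { 'num' }

Nullable non-terminals: Y.

Y: nullable alternative(s) Y → ε; FOLLOW(Y) = { $, 'f', 'num' }
  Y → ε: FIRST \ {ε} = { } — this is the only nullable alternative, skip
  Y → f: FIRST \ {ε} = { 'f' } — overlaps FOLLOW(Y) on { 'f' }: CONFLICT
  Y → num: FIRST \ {ε} = { 'num' } — overlaps FOLLOW(Y) on { 'num' }: CONFLICT

L has no nullable alternative, so no FIRST/FOLLOW check is needed there.

So the grammar has 2 FIRST/FOLLOW conflicts (marked CONFLICT above).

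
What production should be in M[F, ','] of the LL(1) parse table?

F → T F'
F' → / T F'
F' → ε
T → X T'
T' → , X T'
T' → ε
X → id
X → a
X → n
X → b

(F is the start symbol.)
Empty (error entry)

To find M[F, ','], we find productions for F where ',' is in the predict set (PREDICT(N → α) = (FIRST(α) \ {ε}) ∪ (FOLLOW(N) if α ⇒* ε)).

Relevant sets:
  FIRST(T) = { 'a', 'b', 'id', 'n' }

F → T F': PREDICT = { 'a', 'b', 'id', 'n' }

M[F, ','] is empty (no production applies)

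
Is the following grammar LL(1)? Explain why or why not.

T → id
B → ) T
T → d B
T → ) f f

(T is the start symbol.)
A grammar is LL(1) if for each non-terminal N with multiple productions, the predict sets of those productions are pairwise disjoint, where PREDICT(N → α) = (FIRST(α) \ {ε}) ∪ (FOLLOW(N) if α ⇒* ε).

For T:
  PREDICT(T → id) = { 'id' }
  PREDICT(T → d B) = { 'd' }
  PREDICT(T → ')' f f) = { ')' }
B has a single production, so nothing to check there.

All predict sets are disjoint. The grammar IS LL(1).

Answer: Yes, the grammar is LL(1).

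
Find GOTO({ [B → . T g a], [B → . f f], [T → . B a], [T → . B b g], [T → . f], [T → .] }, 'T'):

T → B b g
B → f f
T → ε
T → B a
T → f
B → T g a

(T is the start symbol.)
{ [B → T . g a] }

GOTO(I, 'T') = CLOSURE({ [A → αX.β] : [A → α.Xβ] ∈ I, X = 'T' })

Items with dot before 'T', with the dot advanced:
  [B → . T g a] → [B → T . g a]
Closure adds nothing (no advanced item has the dot before a non-terminal).

GOTO = { [B → T . g a] }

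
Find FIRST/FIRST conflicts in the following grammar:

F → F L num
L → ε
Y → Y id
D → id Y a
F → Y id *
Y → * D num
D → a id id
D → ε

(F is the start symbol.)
Yes. F → F L num / F → Y id '*' on { '*' }; Y → Y id / Y → '*' D num on { '*' }

FIRST sets of the non-terminals at (or reachable through a nullable prefix from) the front of some alternative:
  FIRST(F) = { '*' }
  FIRST(Y) = { '*' }

Productions for F:
  F → F L num: FIRST = { '*' }
  F → Y id *: FIRST = { '*' }
Productions for Y:
  Y → Y id: FIRST = { '*' }
  Y → * D num: FIRST = { '*' }
Productions for D:
  D → id Y a: FIRST = { 'id' }
  D → a id id: FIRST = { 'a' }
  D → ε: FIRST = { ε }
L has only one production, so no FIRST/FIRST conflict is possible there.

Conflict for F: F → F L num and F → Y id *
  Overlap: { '*' }
Conflict for Y: Y → Y id and Y → * D num
  Overlap: { '*' }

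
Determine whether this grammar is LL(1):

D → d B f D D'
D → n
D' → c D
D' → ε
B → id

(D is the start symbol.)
No. Predict set conflict for D': { 'c' }

A grammar is LL(1) if for each non-terminal N with multiple productions, the predict sets of those productions are pairwise disjoint, where PREDICT(N → α) = (FIRST(α) \ {ε}) ∪ (FOLLOW(N) if α ⇒* ε).

Relevant sets:
  FOLLOW(D') = { $, 'c' }

For D:
  PREDICT(D → d B f D D') = { 'd' }
  PREDICT(D → n) = { 'n' }
For D':
  PREDICT(D' → c D) = { 'c' }
  PREDICT(D' → ε) = { $, 'c' }
B has a single production, so nothing to check there.

Conflict found: Predict set conflict for D': { 'c' }
The grammar is NOT LL(1).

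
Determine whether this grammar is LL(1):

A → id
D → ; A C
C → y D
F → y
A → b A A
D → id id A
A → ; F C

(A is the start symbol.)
A grammar is LL(1) if for each non-terminal N with multiple productions, the predict sets of those productions are pairwise disjoint, where PREDICT(N → α) = (FIRST(α) \ {ε}) ∪ (FOLLOW(N) if α ⇒* ε).

For A:
  PREDICT(A → id) = { 'id' }
  PREDICT(A → b A A) = { 'b' }
  PREDICT(A → ';' F C) = { ';' }
For D:
  PREDICT(D → ';' A C) = { ';' }
  PREDICT(D → id id A) = { 'id' }
C, F have a single production, so nothing to check there.

All predict sets are disjoint. The grammar IS LL(1).

Answer: Yes, the grammar is LL(1).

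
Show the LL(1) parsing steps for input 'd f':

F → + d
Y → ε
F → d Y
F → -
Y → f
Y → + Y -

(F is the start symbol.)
LL(1) parsing maintains a stack (initially the start symbol over $) and the input. At each step: if the stack top is a terminal, match it against the current input token; if it is a non-terminal N, replace it with the RHS of M[N, lookahead] (the unique production whose predict set contains the lookahead).

Stack is shown with the top on the left.

Stack  Input  Action
--------------------
F $    d f $  output F → d Y
d Y $  d f $  match 'd'
Y $    f $    output Y → f
f $    f $    match 'f'
$      $      accept

The string is accepted.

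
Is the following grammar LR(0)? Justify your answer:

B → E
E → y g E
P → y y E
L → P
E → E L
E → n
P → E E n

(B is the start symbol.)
No. Shift-reduce conflict between [B → E .] and [E → . n]

A grammar is LR(0) if no state in the canonical LR(0) collection has:
  - both a shift item (dot before a terminal) and a complete item (shift-reduce conflict), or
  - two or more complete items (reduce-reduce conflict; the accept item [B' → B .] counts as a complete item here).

Augment with B' → B and build the canonical LR(0) collection (I0 = CLOSURE({[B' → . B]}), then GOTO on every symbol after a dot until no new states appear). It has 15 states:
  I0: { [B → . E], [B' → . B], [E → . E L], [E → . n], [E → . y g E] }  — shift
  I1: { [B' → B .] }  — accept
  I2: { [B → E .], [E → . E L], [E → . n], [E → . y g E], [E → E . L], [L → . P], [P → . E E n], [P → . y y E] }  — shift, reduce
  I3: { [E → n .] }  — reduce
  I4: { [E → y . g E] }  — shift
  I5: { [E → . E L], [E → . n], [E → . y g E], [E → y g . E] }  — shift
  I6: { [E → . E L], [E → . n], [E → . y g E], [E → E . L], [E → y g E .], [L → . P], [P → . E E n], [P → . y y E] }  — shift, reduce
  I7: { [E → . E L], [E → . n], [E → . y g E], [E → E . L], [L → . P], [P → . E E n], [P → . y y E], [P → E . E n] }  — shift
  I8: { [E → E L .] }  — reduce
  I9: { [L → P .] }  — reduce
  I10: { [E → y . g E], [P → y . y E] }  — shift
  I11: { [E → . E L], [E → . n], [E → . y g E], [P → y y . E] }  — shift
  I12: { [E → . E L], [E → . n], [E → . y g E], [E → E . L], [L → . P], [P → . E E n], [P → . y y E], [P → y y E .] }  — shift, reduce
  I13: { [E → . E L], [E → . n], [E → . y g E], [E → E . L], [L → . P], [P → . E E n], [P → . y y E], [P → E . E n], [P → E E . n] }  — shift
  I14: { [E → n .], [P → E E n .] }  — 2 reduces

Conflict in state I2:
  Shift-reduce conflict between [B → E .] and [E → . n]
So the grammar is NOT LR(0).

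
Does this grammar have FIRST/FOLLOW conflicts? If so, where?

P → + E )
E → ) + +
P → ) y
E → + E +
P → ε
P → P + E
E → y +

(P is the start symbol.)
A FIRST/FOLLOW conflict occurs when a non-terminal N has a nullable alternative N → β (β ⇒* ε) and another alternative N → α with FIRST(α) ∩ FOLLOW(N) ≠ ∅: on such a lookahead the parser cannot decide between expanding α and letting N vanish via β.

Nullable non-terminals: P.
FIRST sets used below: FIRST(P) = { ')', '+', ε }

P: nullable alternative(s) P → ε; FOLLOW(P) = { $, '+' }
  P → + E ): FIRST \ {ε} = { '+' } — overlaps FOLLOW(P) on { '+' }: CONFLICT
  P → ) y: FIRST \ {ε} = { ')' } — disjoint from FOLLOW(P)
  P → ε: FIRST \ {ε} = { } — this is the only nullable alternative, skip
  P → P + E: FIRST \ {ε} = { ')', '+' } — overlaps FOLLOW(P) on { '+' }: CONFLICT

E has no nullable alternative, so no FIRST/FOLLOW check is needed there.

So the grammar has 2 FIRST/FOLLOW conflicts (marked CONFLICT above).

Answer: Yes. P → '+' E ')' with FOLLOW(P) on { '+' }; P → P '+' E with FOLLOW(P) on { '+' }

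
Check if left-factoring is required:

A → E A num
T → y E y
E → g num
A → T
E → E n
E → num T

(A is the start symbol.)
Left-factoring is needed when two productions for the same non-terminal
share a common prefix on the right-hand side.

Productions for A:
  A → E A num
  A → T
Productions for E:
  E → g num
  E → E n
  E → num T

No common prefixes found.

Answer: No, left-factoring is not needed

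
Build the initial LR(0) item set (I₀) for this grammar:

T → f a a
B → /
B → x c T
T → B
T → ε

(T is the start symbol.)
{ [B → . /], [B → . x c T], [T → . B], [T → . f a a], [T → .], [T' → . T] }

First, augment the grammar with T' → T
I₀ = CLOSURE({ [T' → . T] }):
  [T' → . T] has the dot before T: add [T → . f a a], [T → . B], [T → .]
  [T → . B] has the dot before B: add [B → . /], [B → . x c T]
No further items can be added.

I₀ = { [B → . /], [B → . x c T], [T → . B], [T → . f a a], [T → .], [T' → . T] }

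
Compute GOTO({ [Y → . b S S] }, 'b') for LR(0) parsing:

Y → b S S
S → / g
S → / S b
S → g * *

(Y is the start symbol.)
GOTO(I, 'b') = CLOSURE({ [A → αX.β] : [A → α.Xβ] ∈ I, X = 'b' })

Items with dot before 'b', with the dot advanced:
  [Y → . b S S] → [Y → b . S S]
Closure of the advanced items:
  [Y → b . S S] has the dot before S: add [S → . / g], [S → . / S b], [S → . g * *]

GOTO = { [S → . / S b], [S → . / g], [S → . g * *], [Y → b . S S] }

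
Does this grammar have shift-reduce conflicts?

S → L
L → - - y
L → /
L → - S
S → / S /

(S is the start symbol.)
Yes — I2: [L → / .] vs [L → . - - y]

A shift-reduce conflict occurs when an LR(0) state has both:
  - a complete (reduce) item [A → α .] (dot at the end), and
  - a shift item [B → β . c γ] (dot before a terminal).

Augment with S' → S and build the canonical LR(0) collection (I0 = CLOSURE({[S' → . S]}), then GOTO on every symbol after a dot until no new states appear). It has 10 states:
  I0: { [L → . - - y], [L → . - S], [L → . /], [S → . / S /], [S → . L], [S' → . S] }  — shift
  I1: { [L → - . - y], [L → - . S], [L → . - - y], [L → . - S], [L → . /], [S → . / S /], [S → . L] }  — shift
  I2: { [L → . - - y], [L → . - S], [L → . /], [L → / .], [S → . / S /], [S → . L], [S → / . S /] }  — shift, reduce
  I3: { [S → L .] }  — reduce
  I4: { [S' → S .] }  — accept
  I5: { [S → / S . /] }  — shift
  I6: { [S → / S / .] }  — reduce
  I7: { [L → - - . y], [L → - . - y], [L → - . S], [L → . - - y], [L → . - S], [L → . /], [S → . / S /], [S → . L] }  — shift
  I8: { [L → - S .] }  — reduce
  I9: { [L → - - y .] }  — reduce

I2 contains reduce item [L → / .] and shift items [L → . - - y], [L → . - S], [L → . /], [S → . / S /] — shift-reduce conflict.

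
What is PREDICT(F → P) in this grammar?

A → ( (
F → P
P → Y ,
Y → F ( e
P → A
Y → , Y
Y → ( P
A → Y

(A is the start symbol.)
{ '(', ',' }

PREDICT(F → P) = (FIRST(RHS) \ {ε}) ∪ (FOLLOW(F) if ε ∈ FIRST(RHS), i.e. RHS ⇒* ε)
FIRST(P) = { '(', ',' }
FIRST(P) = { '(', ',' }
ε ∉ FIRST(P), so FOLLOW(F) is not added.
PREDICT(F → P) = { '(', ',' }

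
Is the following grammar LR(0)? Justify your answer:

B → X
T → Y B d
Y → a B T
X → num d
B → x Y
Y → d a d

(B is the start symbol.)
Yes, the grammar is LR(0)

A grammar is LR(0) if no state in the canonical LR(0) collection has:
  - both a shift item (dot before a terminal) and a complete item (shift-reduce conflict), or
  - two or more complete items (reduce-reduce conflict; the accept item [B' → B .] counts as a complete item here).

Augment with B' → B and build the canonical LR(0) collection (I0 = CLOSURE({[B' → . B]}), then GOTO on every symbol after a dot until no new states appear). It has 16 states:
  I0: { [B → . X], [B → . x Y], [B' → . B], [X → . num d] }  — shift
  I1: { [B' → B .] }  — accept
  I2: { [B → X .] }  — reduce
  I3: { [X → num . d] }  — shift
  I4: { [B → x . Y], [Y → . a B T], [Y → . d a d] }  — shift
  I5: { [B → x Y .] }  — reduce
  I6: { [B → . X], [B → . x Y], [X → . num d], [Y → a . B T] }  — shift
  I7: { [Y → d . a d] }  — shift
  I8: { [Y → d a . d] }  — shift
  I9: { [Y → d a d .] }  — reduce
  I10: { [T → . Y B d], [Y → . a B T], [Y → . d a d], [Y → a B . T] }  — shift
  I11: { [Y → a B T .] }  — reduce
  I12: { [B → . X], [B → . x Y], [T → Y . B d], [X → . num d] }  — shift
  I13: { [T → Y B . d] }  — shift
  I14: { [T → Y B d .] }  — reduce
  I15: { [X → num d .] }  — reduce

Every state is either a pure shift/goto state or contains exactly one complete item and nothing to shift — no conflicts. The grammar is LR(0).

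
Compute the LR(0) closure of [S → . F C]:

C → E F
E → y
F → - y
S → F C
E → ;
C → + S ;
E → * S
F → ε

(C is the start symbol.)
To compute CLOSURE, for each item [A → α.Bβ] where B is a non-terminal, add [B → .γ] for all productions B → γ; repeat for the newly added items until nothing changes.

Start with: [S → . F C]
  [S → . F C] has the dot before F: add [F → . - y], [F → .]
No further items can be added.

CLOSURE = { [F → . - y], [F → .], [S → . F C] }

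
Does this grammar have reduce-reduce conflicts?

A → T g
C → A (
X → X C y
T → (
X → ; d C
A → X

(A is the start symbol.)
No reduce-reduce conflicts

Augment with A' → A and build the canonical LR(0) collection (I0 = CLOSURE({[A' → . A]}), then GOTO on every symbol after a dot until no new states appear). It has 13 states:
  I0: { [A → . T g], [A → . X], [A' → . A], [T → . (], [X → . ; d C], [X → . X C y] }  — shift
  I1: { [T → ( .] }  — reduce
  I2: { [X → ; . d C] }  — shift
  I3: { [A' → A .] }  — accept
  I4: { [A → T . g] }  — shift
  I5: { [A → . T g], [A → . X], [A → X .], [C → . A (], [T → . (], [X → . ; d C], [X → . X C y], [X → X . C y] }  — shift, reduce
  I6: { [C → A . (] }  — shift
  I7: { [X → X C . y] }  — shift
  I8: { [X → X C y .] }  — reduce
  I9: { [C → A ( .] }  — reduce
  I10: { [A → T g .] }  — reduce
  I11: { [A → . T g], [A → . X], [C → . A (], [T → . (], [X → . ; d C], [X → . X C y], [X → ; d . C] }  — shift
  I12: { [X → ; d C .] }  — reduce

No state contains more than one complete item.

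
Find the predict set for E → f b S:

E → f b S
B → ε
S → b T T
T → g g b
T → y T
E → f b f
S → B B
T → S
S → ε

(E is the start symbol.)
PREDICT(E → f b S) = (FIRST(RHS) \ {ε}) ∪ (FOLLOW(E) if ε ∈ FIRST(RHS), i.e. RHS ⇒* ε)
FIRST(f b S) = { 'f' }
ε ∉ FIRST(f b S), so FOLLOW(E) is not added.
PREDICT(E → f b S) = { 'f' }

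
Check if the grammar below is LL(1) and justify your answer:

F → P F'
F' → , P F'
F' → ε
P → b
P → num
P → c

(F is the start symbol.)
Yes, the grammar is LL(1).

A grammar is LL(1) if for each non-terminal N with multiple productions, the predict sets of those productions are pairwise disjoint, where PREDICT(N → α) = (FIRST(α) \ {ε}) ∪ (FOLLOW(N) if α ⇒* ε).

Relevant sets:
  FOLLOW(F') = { $ }

For F':
  PREDICT(F' → ',' P F') = { ',' }
  PREDICT(F' → ε) = { $ }
For P:
  PREDICT(P → b) = { 'b' }
  PREDICT(P → num) = { 'num' }
  PREDICT(P → c) = { 'c' }
F has a single production, so nothing to check there.

All predict sets are disjoint. The grammar IS LL(1).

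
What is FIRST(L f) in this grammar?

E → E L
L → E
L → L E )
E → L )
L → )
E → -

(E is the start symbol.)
{ ')', '-' }

FIRST sets of the non-terminals involved (from the grammar, by fixed-point iteration):
  FIRST(L) = { ')', '-' }

To compute FIRST(L f), process the symbols left to right:
Symbol L is a non-terminal. Add FIRST(L) \ {ε} = { ')', '-' }
L is not nullable (ε ∉ FIRST(L)), so stop here.
FIRST(L f) = { ')', '-' }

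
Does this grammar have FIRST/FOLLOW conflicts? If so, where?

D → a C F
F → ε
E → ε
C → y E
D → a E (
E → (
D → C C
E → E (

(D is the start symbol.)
Nullable non-terminals: E, F.
FIRST sets used below: FIRST(E) = { '(', ε }

E: nullable alternative(s) E → ε; FOLLOW(E) = { $, '(', 'y' }
  E → ε: FIRST \ {ε} = { } — this is the only nullable alternative, skip
  E → (: FIRST \ {ε} = { '(' } — overlaps FOLLOW(E) on { '(' }: CONFLICT
  E → E (: FIRST \ {ε} = { '(' } — overlaps FOLLOW(E) on { '(' }: CONFLICT
F has a nullable alternative but only one production, so nothing to check.

C, D have no nullable alternative, so no FIRST/FOLLOW check is needed there.

So the grammar has 2 FIRST/FOLLOW conflicts (marked CONFLICT above).

Answer: Yes. E → '(' with FOLLOW(E) on { '(' }; E → E '(' with FOLLOW(E) on { '(' }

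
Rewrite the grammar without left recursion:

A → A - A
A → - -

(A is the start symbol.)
A is directly left-recursive. The standard transformation for
  A → A α₁ | ... | A α_m | β₁ | ... | β_n
is
  A  → β₁ A' | ... | β_n A'
  A' → α₁ A' | ... | α_m A' | ε

A → - - becomes A → - - A'
A → A - A becomes A' → - A A'
Add A' → ε

Resulting grammar:
A → - - A'
A' → - A A'
A' → ε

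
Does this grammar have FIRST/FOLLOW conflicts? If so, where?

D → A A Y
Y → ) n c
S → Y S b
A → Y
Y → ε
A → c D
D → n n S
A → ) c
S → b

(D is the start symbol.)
Nullable non-terminals: A, D, Y.
FIRST sets used below: FIRST(Y) = { ')', ε }, FIRST(A) = { ')', 'c', ε }

A: nullable alternative(s) A → Y; FOLLOW(A) = { $, ')', 'c' }
  A → Y: FIRST \ {ε} = { ')' } — this is the only nullable alternative, skip
  A → c D: FIRST \ {ε} = { 'c' } — overlaps FOLLOW(A) on { 'c' }: CONFLICT
  A → ) c: FIRST \ {ε} = { ')' } — overlaps FOLLOW(A) on { ')' }: CONFLICT

D: nullable alternative(s) D → A A Y; FOLLOW(D) = { $, ')', 'c' }
  D → A A Y: FIRST \ {ε} = { ')', 'c' } — this is the only nullable alternative, skip
  D → n n S: FIRST \ {ε} = { 'n' } — disjoint from FOLLOW(D)

Y: nullable alternative(s) Y → ε; FOLLOW(Y) = { $, ')', 'b', 'c' }
  Y → ) n c: FIRST \ {ε} = { ')' } — overlaps FOLLOW(Y) on { ')' }: CONFLICT
  Y → ε: FIRST \ {ε} = { } — this is the only nullable alternative, skip

S has no nullable alternative, so no FIRST/FOLLOW check is needed there.

So the grammar has 3 FIRST/FOLLOW conflicts (marked CONFLICT above).

Answer: Yes. Y → ')' n c with FOLLOW(Y) on { ')' }; A → c D with FOLLOW(A) on { 'c' }; A → ')' c with FOLLOW(A) on { ')' }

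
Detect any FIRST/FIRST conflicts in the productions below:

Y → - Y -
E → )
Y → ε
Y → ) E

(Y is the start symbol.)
A FIRST/FIRST conflict occurs when two productions N → α and N → β for the same non-terminal have FIRST(α) ∩ FIRST(β) ≠ ∅ (with ε ∈ FIRST of a nullable right-hand side, so two nullable alternatives also conflict).

Productions for Y:
  Y → - Y -: FIRST = { '-' }
  Y → ε: FIRST = { ε }
  Y → ) E: FIRST = { ')' }
E has only one production, so no FIRST/FIRST conflict is possible there.

All alternatives of each non-terminal have pairwise disjoint FIRST sets.

Answer: No FIRST/FIRST conflicts.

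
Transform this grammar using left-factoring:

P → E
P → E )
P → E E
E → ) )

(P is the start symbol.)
P → E P'
P' → ε
P' → )
P' → E
E → ) )

Left-factoring transforms A → αβ₁ | αβ₂ into A → αA' and A' → β₁ | β₂
(α is the longest common prefix among the alternatives). Repeat until
no nonterminal has two alternatives with a common prefix.

Round 1: P has alternatives sharing prefix 'E'. Introduce P': P → E P'
  Add: P' → ε
  Add: P' → )
  Add: P' → E

No remaining common prefixes — done.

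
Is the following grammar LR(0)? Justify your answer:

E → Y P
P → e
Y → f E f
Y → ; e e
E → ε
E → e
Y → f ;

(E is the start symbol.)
No. Shift-reduce conflict between [E → .] and [E → . e]

A grammar is LR(0) if no state in the canonical LR(0) collection has:
  - both a shift item (dot before a terminal) and a complete item (shift-reduce conflict), or
  - two or more complete items (reduce-reduce conflict; the accept item [E' → E .] counts as a complete item here).

Augment with E' → E and build the canonical LR(0) collection (I0 = CLOSURE({[E' → . E]}), then GOTO on every symbol after a dot until no new states appear). It has 13 states:
  I0: { [E → . Y P], [E → . e], [E → .], [E' → . E], [Y → . ; e e], [Y → . f ;], [Y → . f E f] }  — shift, reduce
  I1: { [Y → ; . e e] }  — shift
  I2: { [E' → E .] }  — accept
  I3: { [E → Y . P], [P → . e] }  — shift
  I4: { [E → e .] }  — reduce
  I5: { [E → . Y P], [E → . e], [E → .], [Y → . ; e e], [Y → . f ;], [Y → . f E f], [Y → f . ;], [Y → f . E f] }  — shift, reduce
  I6: { [Y → ; . e e], [Y → f ; .] }  — shift, reduce
  I7: { [Y → f E . f] }  — shift
  I8: { [Y → f E f .] }  — reduce
  I9: { [Y → ; e . e] }  — shift
  I10: { [Y → ; e e .] }  — reduce
  I11: { [E → Y P .] }  — reduce
  I12: { [P → e .] }  — reduce

Conflict in state I0:
  Shift-reduce conflict between [E → .] and [E → . e]
So the grammar is NOT LR(0).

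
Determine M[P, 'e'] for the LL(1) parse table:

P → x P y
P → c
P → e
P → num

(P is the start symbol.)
P → e

To find M[P, 'e'], we find productions for P where 'e' is in the predict set (PREDICT(N → α) = (FIRST(α) \ {ε}) ∪ (FOLLOW(N) if α ⇒* ε)).

P → x P y: PREDICT = { 'x' }
P → c: PREDICT = { 'c' }
P → e: PREDICT = { 'e' }
  'e' is in predict set, so this production goes in M[P, 'e']
P → num: PREDICT = { 'num' }

M[P, 'e'] = P → e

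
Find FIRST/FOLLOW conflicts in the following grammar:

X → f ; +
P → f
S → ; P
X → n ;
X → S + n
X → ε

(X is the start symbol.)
Nullable non-terminals: X.
FIRST sets used below: FIRST(S) = { ';' }

X: nullable alternative(s) X → ε; FOLLOW(X) = { $ }
  X → f ; +: FIRST \ {ε} = { 'f' } — disjoint from FOLLOW(X)
  X → n ;: FIRST \ {ε} = { 'n' } — disjoint from FOLLOW(X)
  X → S + n: FIRST \ {ε} = { ';' } — disjoint from FOLLOW(X)
  X → ε: FIRST \ {ε} = { } — this is the only nullable alternative, skip

P, S have no nullable alternative, so no FIRST/FOLLOW check is needed there.

No FIRST/FOLLOW conflicts found.

Answer: No FIRST/FOLLOW conflicts.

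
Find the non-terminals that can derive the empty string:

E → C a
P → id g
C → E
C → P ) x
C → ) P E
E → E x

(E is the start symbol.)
A non-terminal is nullable if it can derive ε (the empty string): either it has an ε-production, or it has a production whose right-hand side consists entirely of nullable non-terminals.

There are no ε-productions, so no non-terminal can derive ε.
No non-terminals are nullable.

Answer: None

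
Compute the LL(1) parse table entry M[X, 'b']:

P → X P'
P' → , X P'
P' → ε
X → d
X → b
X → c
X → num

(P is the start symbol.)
To find M[X, 'b'], we find productions for X where 'b' is in the predict set (PREDICT(N → α) = (FIRST(α) \ {ε}) ∪ (FOLLOW(N) if α ⇒* ε)).

X → d: PREDICT = { 'd' }
X → b: PREDICT = { 'b' }
  'b' is in predict set, so this production goes in M[X, 'b']
X → c: PREDICT = { 'c' }
X → num: PREDICT = { 'num' }

M[X, 'b'] = X → b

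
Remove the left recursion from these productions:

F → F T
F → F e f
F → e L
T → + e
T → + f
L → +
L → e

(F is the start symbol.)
F → e L F'
F' → T F'
F' → e f F'
F' → ε
T → + e
T → + f
L → +
L → e

F is directly left-recursive. The standard transformation for
  A → A α₁ | ... | A α_m | β₁ | ... | β_n
is
  A  → β₁ A' | ... | β_n A'
  A' → α₁ A' | ... | α_m A' | ε

F → e L becomes F → e L F'
F → F T becomes F' → T F'
F → F e f becomes F' → e f F'
Add F' → ε

Productions for other non-terminals are unchanged:
  T → + e
  T → + f
  L → +
  L → e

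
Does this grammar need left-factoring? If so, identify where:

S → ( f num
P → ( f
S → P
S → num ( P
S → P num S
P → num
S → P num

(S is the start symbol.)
Yes, S has productions with common prefix 'P'

Left-factoring is needed when two productions for the same non-terminal
share a common prefix on the right-hand side.

Productions for S:
  S → ( f num
  S → P
  S → num ( P
  S → P num S
  S → P num
Productions for P:
  P → ( f
  P → num

Found common prefix 'P' in productions for S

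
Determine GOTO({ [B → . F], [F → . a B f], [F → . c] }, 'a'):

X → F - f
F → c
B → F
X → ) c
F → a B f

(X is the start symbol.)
{ [B → . F], [F → . a B f], [F → . c], [F → a . B f] }

GOTO(I, 'a') = CLOSURE({ [A → αX.β] : [A → α.Xβ] ∈ I, X = 'a' })

Items with dot before 'a', with the dot advanced:
  [F → . a B f] → [F → a . B f]
Closure of the advanced items:
  [F → a . B f] has the dot before B: add [B → . F]
  [B → . F] has the dot before F: add [F → . c], [F → . a B f]

GOTO = { [B → . F], [F → . a B f], [F → . c], [F → a . B f] }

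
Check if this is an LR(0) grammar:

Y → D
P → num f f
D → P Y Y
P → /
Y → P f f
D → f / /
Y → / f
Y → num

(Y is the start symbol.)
Augment with Y' → Y and build the canonical LR(0) collection (I0 = CLOSURE({[Y' → . Y]}), then GOTO on every symbol after a dot until no new states appear). It has 16 states:
  I0: { [D → . P Y Y], [D → . f / /], [P → . /], [P → . num f f], [Y → . / f], [Y → . D], [Y → . P f f], [Y → . num], [Y' → . Y] }  — shift
  I1: { [P → / .], [Y → / . f] }  — shift, reduce
  I2: { [Y → D .] }  — reduce
  I3: { [D → . P Y Y], [D → . f / /], [D → P . Y Y], [P → . /], [P → . num f f], [Y → . / f], [Y → . D], [Y → . P f f], [Y → . num], [Y → P . f f] }  — shift
  I4: { [Y' → Y .] }  — accept
  I5: { [D → f . / /] }  — shift
  I6: { [P → num . f f], [Y → num .] }  — shift, reduce
  I7: { [P → num f . f] }  — shift
  I8: { [P → num f f .] }  — reduce
  I9: { [D → f / . /] }  — shift
  I10: { [D → f / / .] }  — reduce
  I11: { [D → . P Y Y], [D → . f / /], [D → P Y . Y], [P → . /], [P → . num f f], [Y → . / f], [Y → . D], [Y → . P f f], [Y → . num] }  — shift
  I12: { [D → f . / /], [Y → P f . f] }  — shift
  I13: { [Y → P f f .] }  — reduce
  I14: { [D → P Y Y .] }  — reduce
  I15: { [Y → / f .] }  — reduce

Conflict in state I1:
  Shift-reduce conflict between [P → / .] and [Y → / . f]
So the grammar is NOT LR(0).

Answer: No. Shift-reduce conflict between [P → / .] and [Y → / . f]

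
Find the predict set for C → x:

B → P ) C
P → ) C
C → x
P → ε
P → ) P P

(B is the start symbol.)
{ 'x' }

PREDICT(C → x) = (FIRST(RHS) \ {ε}) ∪ (FOLLOW(C) if ε ∈ FIRST(RHS), i.e. RHS ⇒* ε)
FIRST(x) = { 'x' }
ε ∉ FIRST(x), so FOLLOW(C) is not added.
PREDICT(C → x) = { 'x' }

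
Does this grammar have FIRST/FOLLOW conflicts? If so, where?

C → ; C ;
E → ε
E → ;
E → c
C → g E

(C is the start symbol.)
Nullable non-terminals: E.

E: nullable alternative(s) E → ε; FOLLOW(E) = { $, ';' }
  E → ε: FIRST \ {ε} = { } — this is the only nullable alternative, skip
  E → ;: FIRST \ {ε} = { ';' } — overlaps FOLLOW(E) on { ';' }: CONFLICT
  E → c: FIRST \ {ε} = { 'c' } — disjoint from FOLLOW(E)

C has no nullable alternative, so no FIRST/FOLLOW check is needed there.

So the grammar has 1 FIRST/FOLLOW conflict (marked CONFLICT above).

Answer: Yes. E → ';' with FOLLOW(E) on { ';' }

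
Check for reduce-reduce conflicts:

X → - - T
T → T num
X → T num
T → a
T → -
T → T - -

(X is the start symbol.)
Yes — I6: [T → T num .] vs [X → T num .]

Augment with X' → X and build the canonical LR(0) collection (I0 = CLOSURE({[X' → . X]}), then GOTO on every symbol after a dot until no new states appear). It has 12 states:
  I0: { [T → . -], [T → . T - -], [T → . T num], [T → . a], [X → . - - T], [X → . T num], [X' → . X] }  — shift
  I1: { [T → - .], [X → - . - T] }  — shift, reduce
  I2: { [T → T . - -], [T → T . num], [X → T . num] }  — shift
  I3: { [X' → X .] }  — accept
  I4: { [T → a .] }  — reduce
  I5: { [T → T - . -] }  — shift
  I6: { [T → T num .], [X → T num .] }  — 2 reduces
  I7: { [T → T - - .] }  — reduce
  I8: { [T → . -], [T → . T - -], [T → . T num], [T → . a], [X → - - . T] }  — shift
  I9: { [T → - .] }  — reduce
  I10: { [T → T . - -], [T → T . num], [X → - - T .] }  — shift, reduce
  I11: { [T → T num .] }  — reduce

I6 contains complete items [T → T num .], [X → T num .] — reduce-reduce conflict.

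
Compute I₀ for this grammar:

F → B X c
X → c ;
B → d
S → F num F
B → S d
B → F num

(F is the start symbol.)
First, augment the grammar with F' → F
I₀ = CLOSURE({ [F' → . F] }):
  [F' → . F] has the dot before F: add [F → . B X c]
  [F → . B X c] has the dot before B: add [B → . d], [B → . S d], [B → . F num]
  [B → . S d] has the dot before S: add [S → . F num F]
No further items can be added.

I₀ = { [B → . F num], [B → . S d], [B → . d], [F → . B X c], [F' → . F], [S → . F num F] }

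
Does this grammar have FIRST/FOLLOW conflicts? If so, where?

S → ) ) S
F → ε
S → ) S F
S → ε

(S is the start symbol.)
No FIRST/FOLLOW conflicts.

A FIRST/FOLLOW conflict occurs when a non-terminal N has a nullable alternative N → β (β ⇒* ε) and another alternative N → α with FIRST(α) ∩ FOLLOW(N) ≠ ∅: on such a lookahead the parser cannot decide between expanding α and letting N vanish via β.

Nullable non-terminals: F, S.
F has a nullable alternative but only one production, so nothing to check.

S: nullable alternative(s) S → ε; FOLLOW(S) = { $ }
  S → ) ) S: FIRST \ {ε} = { ')' } — disjoint from FOLLOW(S)
  S → ) S F: FIRST \ {ε} = { ')' } — disjoint from FOLLOW(S)
  S → ε: FIRST \ {ε} = { } — this is the only nullable alternative, skip

No FIRST/FOLLOW conflicts found.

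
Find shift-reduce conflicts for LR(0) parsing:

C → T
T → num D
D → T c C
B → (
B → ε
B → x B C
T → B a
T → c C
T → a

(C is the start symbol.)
Augment with C' → C and build the canonical LR(0) collection (I0 = CLOSURE({[C' → . C]}), then GOTO on every symbol after a dot until no new states appear). It has 17 states:
  I0: { [B → . (], [B → . x B C], [B → .], [C → . T], [C' → . C], [T → . B a], [T → . a], [T → . c C], [T → . num D] }  — shift, reduce
  I1: { [B → ( .] }  — reduce
  I2: { [T → B . a] }  — shift
  I3: { [C' → C .] }  — accept
  I4: { [C → T .] }  — reduce
  I5: { [T → a .] }  — reduce
  I6: { [B → . (], [B → . x B C], [B → .], [C → . T], [T → . B a], [T → . a], [T → . c C], [T → . num D], [T → c . C] }  — shift, reduce
  I7: { [B → . (], [B → . x B C], [B → .], [D → . T c C], [T → . B a], [T → . a], [T → . c C], [T → . num D], [T → num . D] }  — shift, reduce
  I8: { [B → . (], [B → . x B C], [B → .], [B → x . B C] }  — shift, reduce
  I9: { [B → . (], [B → . x B C], [B → .], [B → x B . C], [C → . T], [T → . B a], [T → . a], [T → . c C], [T → . num D] }  — shift, reduce
  I10: { [B → x B C .] }  — reduce
  I11: { [T → num D .] }  — reduce
  I12: { [D → T . c C] }  — shift
  I13: { [B → . (], [B → . x B C], [B → .], [C → . T], [D → T c . C], [T → . B a], [T → . a], [T → . c C], [T → . num D] }  — shift, reduce
  I14: { [D → T c C .] }  — reduce
  I15: { [T → c C .] }  — reduce
  I16: { [T → B a .] }  — reduce

I0 contains reduce item [B → .] and shift items [B → . (], [B → . x B C], [T → . a], [T → . c C], [T → . num D] — shift-reduce conflict.
I6 contains reduce item [B → .] and shift items [B → . (], [B → . x B C], [T → . a], [T → . c C], [T → . num D] — shift-reduce conflict.
I7 contains reduce item [B → .] and shift items [B → . (], [B → . x B C], [T → . a], [T → . c C], [T → . num D] — shift-reduce conflict.
I8 contains reduce item [B → .] and shift items [B → . (], [B → . x B C] — shift-reduce conflict.
I9 contains reduce item [B → .] and shift items [B → . (], [B → . x B C], [T → . a], [T → . c C], [T → . num D] — shift-reduce conflict.
I13 contains reduce item [B → .] and shift items [B → . (], [B → . x B C], [T → . a], [T → . c C], [T → . num D] — shift-reduce conflict.

Answer: Yes — I0: [B → .] vs [B → . (]; I6: [B → .] vs [B → . (]; I7: [B → .] vs [B → . (]; I8: [B → .] vs [B → . (]; I9: [B → .] vs [B → . (]; I13: [B → .] vs [B → . (]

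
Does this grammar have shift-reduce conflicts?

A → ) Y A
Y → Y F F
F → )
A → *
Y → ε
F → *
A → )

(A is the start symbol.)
No shift-reduce conflicts

Augment with A' → A and build the canonical LR(0) collection (I0 = CLOSURE({[A' → . A]}), then GOTO on every symbol after a dot until no new states appear). It has 12 states:
  I0: { [A → . ) Y A], [A → . )], [A → . *], [A' → . A] }  — shift
  I1: { [A → ) . Y A], [A → ) .], [Y → . Y F F], [Y → .] }  — 2 reduces
  I2: { [A → * .] }  — reduce
  I3: { [A' → A .] }  — accept
  I4: { [A → ) Y . A], [A → . ) Y A], [A → . )], [A → . *], [F → . )], [F → . *], [Y → Y . F F] }  — shift
  I5: { [A → ) . Y A], [A → ) .], [F → ) .], [Y → . Y F F], [Y → .] }  — 3 reduces
  I6: { [A → * .], [F → * .] }  — 2 reduces
  I7: { [A → ) Y A .] }  — reduce
  I8: { [F → . )], [F → . *], [Y → Y F . F] }  — shift
  I9: { [F → ) .] }  — reduce
  I10: { [F → * .] }  — reduce
  I11: { [Y → Y F F .] }  — reduce

No state contains both a complete item and a shift item.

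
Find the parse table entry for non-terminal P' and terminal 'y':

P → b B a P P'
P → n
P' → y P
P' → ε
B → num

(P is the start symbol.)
To find M[P', 'y'], we find productions for P' where 'y' is in the predict set (PREDICT(N → α) = (FIRST(α) \ {ε}) ∪ (FOLLOW(N) if α ⇒* ε)).

Relevant sets:
  FOLLOW(P') = { $, 'y' }

P' → y P: PREDICT = { 'y' }
  'y' is in predict set, so this production goes in M[P', 'y']
P' → ε: PREDICT = { $, 'y' }
  'y' is in predict set, so this production goes in M[P', 'y']

M[P', 'y'] = P' → y P, P' → ε  (a multiply-defined cell — the grammar is not LL(1))

Answer: P' → y P, P' → ε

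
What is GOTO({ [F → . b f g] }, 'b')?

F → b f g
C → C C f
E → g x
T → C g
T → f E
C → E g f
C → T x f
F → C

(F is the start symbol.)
GOTO(I, 'b') = CLOSURE({ [A → αX.β] : [A → α.Xβ] ∈ I, X = 'b' })

Items with dot before 'b', with the dot advanced:
  [F → . b f g] → [F → b . f g]
Closure adds nothing (no advanced item has the dot before a non-terminal).

GOTO = { [F → b . f g] }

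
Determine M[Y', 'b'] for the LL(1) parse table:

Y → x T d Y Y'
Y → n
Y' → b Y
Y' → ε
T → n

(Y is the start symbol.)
Y' → b Y, Y' → ε

To find M[Y', 'b'], we find productions for Y' where 'b' is in the predict set (PREDICT(N → α) = (FIRST(α) \ {ε}) ∪ (FOLLOW(N) if α ⇒* ε)).

Relevant sets:
  FOLLOW(Y') = { $, 'b' }

Y' → b Y: PREDICT = { 'b' }
  'b' is in predict set, so this production goes in M[Y', 'b']
Y' → ε: PREDICT = { $, 'b' }
  'b' is in predict set, so this production goes in M[Y', 'b']

M[Y', 'b'] = Y' → b Y, Y' → ε  (a multiply-defined cell — the grammar is not LL(1))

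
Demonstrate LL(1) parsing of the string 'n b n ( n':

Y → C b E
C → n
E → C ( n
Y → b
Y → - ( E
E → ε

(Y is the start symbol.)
LL(1) parsing maintains a stack (initially the start symbol over $) and the input. At each step: if the stack top is a terminal, match it against the current input token; if it is a non-terminal N, replace it with the RHS of M[N, lookahead] (the unique production whose predict set contains the lookahead).

Stack is shown with the top on the left.

Stack    Input        Action
----------------------------
Y $      n b n ( n $  output Y → C b E
C b E $  n b n ( n $  output C → n
n b E $  n b n ( n $  match 'n'
b E $    b n ( n $    match 'b'
E $      n ( n $      output E → C ( n
C ( n $  n ( n $      output C → n
n ( n $  n ( n $      match 'n'
( n $    ( n $        match '('
n $      n $          match 'n'
$        $            accept

The string is accepted.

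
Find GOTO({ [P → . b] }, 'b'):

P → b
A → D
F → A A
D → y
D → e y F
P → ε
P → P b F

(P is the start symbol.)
GOTO(I, 'b') = CLOSURE({ [A → αX.β] : [A → α.Xβ] ∈ I, X = 'b' })

Items with dot before 'b', with the dot advanced:
  [P → . b] → [P → b .]
Closure adds nothing (no advanced item has the dot before a non-terminal).

GOTO = { [P → b .] }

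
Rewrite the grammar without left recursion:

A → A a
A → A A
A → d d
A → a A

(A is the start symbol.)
A → d d A'
A → a A A'
A' → a A'
A' → A A'
A' → ε

A is directly left-recursive. The standard transformation for
  A → A α₁ | ... | A α_m | β₁ | ... | β_n
is
  A  → β₁ A' | ... | β_n A'
  A' → α₁ A' | ... | α_m A' | ε

A → d d becomes A → d d A'
A → a A becomes A → a A A'
A → A a becomes A' → a A'
A → A A becomes A' → A A'
Add A' → ε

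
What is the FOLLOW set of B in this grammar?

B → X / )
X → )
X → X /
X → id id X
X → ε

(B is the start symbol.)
B is the start symbol, so $ ∈ FOLLOW(B).
B does not occur on any right-hand side.

Taking the union: FOLLOW(B) = { $ }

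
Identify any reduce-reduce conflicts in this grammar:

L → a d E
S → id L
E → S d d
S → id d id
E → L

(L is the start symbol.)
A reduce-reduce conflict occurs when an LR(0) state has two complete items [A → α .] and [B → β .] — both call for a reduction, and with no lookahead the parser cannot choose between them.

Augment with L' → L and build the canonical LR(0) collection (I0 = CLOSURE({[L' → . L]}), then GOTO on every symbol after a dot until no new states appear). It has 13 states:
  I0: { [L → . a d E], [L' → . L] }  — shift
  I1: { [L' → L .] }  — accept
  I2: { [L → a . d E] }  — shift
  I3: { [E → . L], [E → . S d d], [L → . a d E], [L → a d . E], [S → . id L], [S → . id d id] }  — shift
  I4: { [L → a d E .] }  — reduce
  I5: { [E → L .] }  — reduce
  I6: { [E → S . d d] }  — shift
  I7: { [L → . a d E], [S → id . L], [S → id . d id] }  — shift
  I8: { [S → id L .] }  — reduce
  I9: { [S → id d . id] }  — shift
  I10: { [S → id d id .] }  — reduce
  I11: { [E → S d . d] }  — shift
  I12: { [E → S d d .] }  — reduce

No state contains more than one complete item.

Answer: No reduce-reduce conflicts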